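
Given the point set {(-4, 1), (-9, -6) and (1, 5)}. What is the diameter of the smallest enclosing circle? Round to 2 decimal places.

Call the three points A, B, C in the order given.
Side lengths²: AB² = 74, AC² = 41, BC² = 221.
Since BC² = 221 ≥ 74 + 41 = 115, the angle opposite BC is not acute, so the smallest enclosing circle has BC as diameter.
Centre = midpoint of BC = (-4, -0.5), r² = 221/4 = 55.25.
Diameter = 2r = 2√(55.25) ≈ 14.87.

14.87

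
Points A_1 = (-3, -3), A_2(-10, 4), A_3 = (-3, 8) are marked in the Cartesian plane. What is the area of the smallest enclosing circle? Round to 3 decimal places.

102.102

Side lengths²: A_1A_2² = 98, A_1A_3² = 121, A_2A_3² = 65.
Since A_1A_3² = 121 < 98 + 65 = 163, the triangle is acute, so the smallest enclosing circle is the circumcircle.
Circumcentre = (-4.5, 2.5), r² = 32.5.
Area = π·r² = π·32.5 ≈ 102.102.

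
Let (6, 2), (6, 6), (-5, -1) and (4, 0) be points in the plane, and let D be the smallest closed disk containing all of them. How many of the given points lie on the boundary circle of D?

A smallest enclosing disk is always determined by at most three of the input points on its boundary.
The farthest pair is (6, 6)–(-5, -1) with squared distance 170. The circle on this segment as diameter has centre (0.5, 2.5) and r² = 170/4 = 42.5.
Check (6, 2): distance² to centre = 30.5 ≤ 42.5, so it lies inside.
All remaining points lie in this disk, and no smaller disk contains both endpoints, so this is the minimum enclosing circle.
The points at distance exactly r from the centre are (6, 6), (-5, -1) — 2 points.

2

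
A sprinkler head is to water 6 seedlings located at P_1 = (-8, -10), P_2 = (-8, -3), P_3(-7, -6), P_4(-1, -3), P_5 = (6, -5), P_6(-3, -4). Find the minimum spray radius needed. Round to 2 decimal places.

7.51

The minimum enclosing circle of a finite set is fixed by two of the points (as a diameter) or three (as a circumcircle).
The minimum enclosing circle is determined by three boundary points: P_1, P_2, P_5.
Their circumcentre is (-19/14, -6.5) with r² = 5525/98.
The farthest remaining point P_3 is at distance² 3145/98 ≤ 5525/98.
r = √(5525/98) ≈ 7.51.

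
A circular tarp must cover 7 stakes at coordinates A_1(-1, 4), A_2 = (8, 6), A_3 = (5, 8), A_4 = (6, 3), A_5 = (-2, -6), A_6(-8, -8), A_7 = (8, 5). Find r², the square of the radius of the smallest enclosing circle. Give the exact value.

The minimum enclosing circle of a finite set is fixed by two of the points (as a diameter) or three (as a circumcircle).
The farthest pair is A_2–A_6 with squared distance 452. The circle on this segment as diameter has centre (0, -1) and r² = 452/4 = 113.
Check A_1: distance² to centre = 26 ≤ 113, so it lies inside.
All remaining points lie in this disk, and no smaller disk contains both endpoints, so this is the minimum enclosing circle.

113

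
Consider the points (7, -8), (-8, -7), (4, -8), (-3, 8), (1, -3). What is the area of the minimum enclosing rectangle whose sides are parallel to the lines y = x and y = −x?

260

In coordinates u = x + y, v = x − y the rectangle is axis-aligned; the map (x,y)→(u,v) scales areas by 2.
u-values: -1, -15, -4, 5, -2; range = 5 − (-15) = 20.
v-values: 15, -1, 12, -11, 4; range = 15 − (-11) = 26.
Area = (20 × 26) / 2 = 260.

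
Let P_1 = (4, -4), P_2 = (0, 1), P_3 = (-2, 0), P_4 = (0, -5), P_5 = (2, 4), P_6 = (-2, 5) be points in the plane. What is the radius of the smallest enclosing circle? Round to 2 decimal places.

5.41

By Welzl's lemma the MEC is supported by two points (diametrically opposite) or three points (on a circumcircle).
The minimum enclosing circle is determined by three boundary points: P_1, P_4, P_6.
Their circumcentre is (11/14, 5/14) with r² = 2873/98.
The farthest remaining point P_5 is at distance² 1445/98 ≤ 2873/98.
r = √(2873/98) ≈ 5.41.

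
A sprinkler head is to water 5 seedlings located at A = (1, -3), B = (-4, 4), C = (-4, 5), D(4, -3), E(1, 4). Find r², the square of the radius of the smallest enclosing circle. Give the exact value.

32

A smallest enclosing disk is always determined by at most three of the input points on its boundary.
The farthest pair is C–D with squared distance 128. The circle on this segment as diameter has centre (0, 1) and r² = 128/4 = 32.
Check A: distance² to centre = 17 ≤ 32, so it lies inside.
All remaining points lie in this disk, and no smaller disk contains both endpoints, so this is the minimum enclosing circle.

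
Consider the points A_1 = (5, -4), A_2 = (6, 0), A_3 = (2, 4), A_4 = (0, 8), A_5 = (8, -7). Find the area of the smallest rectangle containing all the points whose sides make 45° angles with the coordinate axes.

80.5

In coordinates u = x + y, v = x − y the rectangle is axis-aligned; the map (x,y)→(u,v) scales areas by 2.
u-values: 1, 6, 6, 8, 1; range = 8 − 1 = 7.
v-values: 9, 6, -2, -8, 15; range = 15 − (-8) = 23.
Area = (7 × 23) / 2 = 80.5.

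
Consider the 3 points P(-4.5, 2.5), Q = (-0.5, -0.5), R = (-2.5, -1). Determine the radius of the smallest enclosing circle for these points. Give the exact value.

Side lengths²: PQ² = 25, PR² = 16.25, QR² = 4.25.
Since PQ² = 25 ≥ 16.25 + 4.25 = 20.5, the angle opposite PQ is not acute, so the smallest enclosing circle has PQ as diameter.
Centre = midpoint of PQ = (-2.5, 1), r² = 25/4 = 6.25.
r = √(6.25) = 2.5.

2.5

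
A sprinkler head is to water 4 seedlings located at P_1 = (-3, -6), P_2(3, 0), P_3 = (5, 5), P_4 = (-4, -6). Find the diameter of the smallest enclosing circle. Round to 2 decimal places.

A smallest enclosing disk is always determined by at most three of the input points on its boundary.
The farthest pair is P_3–P_4 with squared distance 202. The circle on this segment as diameter has centre (0.5, -0.5) and r² = 202/4 = 50.5.
Check P_1: distance² to centre = 42.5 ≤ 50.5, so it lies inside.
All remaining points lie in this disk, and no smaller disk contains both endpoints, so this is the minimum enclosing circle.
Diameter = 2r = 2√(50.5) ≈ 14.21.

14.21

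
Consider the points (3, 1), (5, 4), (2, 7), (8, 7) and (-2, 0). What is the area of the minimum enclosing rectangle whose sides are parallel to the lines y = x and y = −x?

In coordinates u = x + y, v = x − y the rectangle is axis-aligned; the map (x,y)→(u,v) scales areas by 2.
u-values: 4, 9, 9, 15, -2; range = 15 − (-2) = 17.
v-values: 2, 1, -5, 1, -2; range = 2 − (-5) = 7.
Area = (17 × 7) / 2 = 59.5.

59.5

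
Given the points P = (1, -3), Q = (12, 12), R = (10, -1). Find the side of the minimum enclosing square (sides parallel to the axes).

The bounding box has width 11 and height 15.
An axis-aligned square enclosing the set must have side ≥ max(width, height).
So the minimum side is max(11, 15) = 15.

15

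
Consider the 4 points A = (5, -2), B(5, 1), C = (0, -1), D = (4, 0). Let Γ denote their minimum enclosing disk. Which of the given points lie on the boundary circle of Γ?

The minimum enclosing circle is determined by three boundary points: A, B, C.
Their circumcentre is (2.7, -0.5) with r² = 7.54.
The farthest remaining point D is at distance² 1.94 ≤ 7.54.
The points at distance exactly r from the centre are A, B, C — 3 points.

A, B, C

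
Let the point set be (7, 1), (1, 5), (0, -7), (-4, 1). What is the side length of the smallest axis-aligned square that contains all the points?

The bounding box has width 11 and height 12.
An axis-aligned square enclosing the set must have side ≥ max(width, height).
So the minimum side is max(11, 12) = 12.

12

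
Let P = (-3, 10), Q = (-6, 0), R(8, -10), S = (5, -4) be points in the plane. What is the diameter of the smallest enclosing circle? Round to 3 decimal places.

A smallest enclosing disk is always determined by at most three of the input points on its boundary.
The farthest pair is P–R with squared distance 521. The circle on this segment as diameter has centre (2.5, 0) and r² = 521/4 = 130.25.
Check Q: distance² to centre = 72.25 ≤ 130.25, so it lies inside.
All remaining points lie in this disk, and no smaller disk contains both endpoints, so this is the minimum enclosing circle.
Diameter = 2r = 2√(130.25) ≈ 22.825.

22.825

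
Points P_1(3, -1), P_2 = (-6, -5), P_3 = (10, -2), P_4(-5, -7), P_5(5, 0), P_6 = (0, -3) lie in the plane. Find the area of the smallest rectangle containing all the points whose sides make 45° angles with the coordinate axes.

In coordinates u = x + y, v = x − y the rectangle is axis-aligned; the map (x,y)→(u,v) scales areas by 2.
u-values: 2, -11, 8, -12, 5, -3; range = 8 − (-12) = 20.
v-values: 4, -1, 12, 2, 5, 3; range = 12 − (-1) = 13.
Area = (20 × 13) / 2 = 130.

130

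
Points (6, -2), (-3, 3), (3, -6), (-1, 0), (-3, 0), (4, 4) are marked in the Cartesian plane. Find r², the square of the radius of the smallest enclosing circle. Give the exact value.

The minimum enclosing circle is determined by three boundary points: (-3, 3), (3, -6), (4, 4).
Their circumcentre is (51/46, -35/46) with r² = 32825/1058.
The farthest remaining point (6, -2) is at distance² 26937/1058 ≤ 32825/1058.

32825/1058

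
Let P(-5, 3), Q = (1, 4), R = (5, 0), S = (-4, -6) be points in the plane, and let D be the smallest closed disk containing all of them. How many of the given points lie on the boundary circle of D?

3

The minimum enclosing circle is determined by three boundary points: P, R, S.
Their circumcentre is (-45/58, -63/58) with r² = 58097/1682.
The farthest remaining point Q is at distance² 48817/1682 ≤ 58097/1682.
The points at distance exactly r from the centre are P, R, S — 3 points.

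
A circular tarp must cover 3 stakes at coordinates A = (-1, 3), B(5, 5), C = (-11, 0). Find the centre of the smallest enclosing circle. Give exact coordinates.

Side lengths²: AB² = 40, AC² = 109, BC² = 281.
Since BC² = 281 ≥ 109 + 40 = 149, the angle opposite BC is not acute, so the smallest enclosing circle has BC as diameter.
Centre = midpoint of BC = (-3, 2.5), r² = 281/4 = 70.25.
Centre = (-3, 2.5).

(-3, 2.5)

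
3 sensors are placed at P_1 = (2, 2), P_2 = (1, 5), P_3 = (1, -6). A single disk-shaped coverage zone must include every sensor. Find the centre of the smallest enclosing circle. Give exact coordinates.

Side lengths²: P_1P_2² = 10, P_1P_3² = 65, P_2P_3² = 121.
Since P_2P_3² = 121 ≥ 65 + 10 = 75, the angle opposite P_2P_3 is not acute, so the smallest enclosing circle has P_2P_3 as diameter.
Centre = midpoint of P_2P_3 = (1, -0.5), r² = 121/4 = 30.25.
Centre = (1, -0.5).

(1, -0.5)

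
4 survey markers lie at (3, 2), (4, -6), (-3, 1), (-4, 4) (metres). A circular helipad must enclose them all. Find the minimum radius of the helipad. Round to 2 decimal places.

6.40

The farthest pair is (4, -6)–(-4, 4) with squared distance 164. The circle on this segment as diameter has centre (0, -1) and r² = 164/4 = 41.
Check (3, 2): distance² to centre = 18 ≤ 41, so it lies inside.
All remaining points lie in this disk, and no smaller disk contains both endpoints, so this is the minimum enclosing circle.
r = √41 ≈ 6.40.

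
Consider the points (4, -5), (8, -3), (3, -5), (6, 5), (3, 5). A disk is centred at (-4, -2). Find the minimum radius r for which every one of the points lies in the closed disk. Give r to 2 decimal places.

12.21

The required radius is the distance from (-4, -2) to the farthest point.
Squared distances: 73, 145, 58, 149, 98.
Maximum is 149, attained at (6, 5).
r = √149 ≈ 12.21.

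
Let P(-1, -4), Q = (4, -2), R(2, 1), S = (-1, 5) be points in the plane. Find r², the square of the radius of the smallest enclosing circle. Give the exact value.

The minimum enclosing circle of a finite set is fixed by two of the points (as a diameter) or three (as a circumcircle).
The minimum enclosing circle is determined by three boundary points: P, Q, S.
Their circumcentre is (0.1, 0.5) with r² = 21.46.
The farthest remaining point R is at distance² 3.86 ≤ 21.46.

21.46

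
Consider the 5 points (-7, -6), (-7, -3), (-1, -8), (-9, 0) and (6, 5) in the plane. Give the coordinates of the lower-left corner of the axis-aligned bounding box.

x-range [-9, 6], y-range [-8, 5].
The lower-left corner is (-9, -8).

(-9, -8)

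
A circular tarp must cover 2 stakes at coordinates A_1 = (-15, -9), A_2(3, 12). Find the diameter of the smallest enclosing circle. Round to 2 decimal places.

27.66

The smallest circle enclosing two points has them as diameter endpoints.
Centre = midpoint = (-6, 1.5); r² = |A_1A_2|²/4 = 765/4 = 191.25.
Diameter = 2r = 2√(191.25) ≈ 27.66.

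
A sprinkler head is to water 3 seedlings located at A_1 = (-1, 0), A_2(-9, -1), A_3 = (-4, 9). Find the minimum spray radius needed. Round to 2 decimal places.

5.70

Side lengths²: A_1A_2² = 65, A_1A_3² = 90, A_2A_3² = 125.
Since A_2A_3² = 125 < 90 + 65 = 155, the triangle is acute, so the smallest enclosing circle is the circumcircle.
Circumcentre = (-5.5, 3.5), r² = 32.5.
r = √(32.5) ≈ 5.70.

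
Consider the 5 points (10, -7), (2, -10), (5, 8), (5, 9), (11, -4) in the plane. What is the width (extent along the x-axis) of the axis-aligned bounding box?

max x = 11, min x = 2, so width = 9.

9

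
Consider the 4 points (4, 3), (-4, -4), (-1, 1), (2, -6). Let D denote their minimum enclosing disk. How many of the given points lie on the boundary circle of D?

The minimum enclosing circle of a finite set is fixed by two of the points (as a diameter) or three (as a circumcircle).
The minimum enclosing circle is determined by three boundary points: (4, 3), (-4, -4), (2, -6).
Their circumcentre is (21/58, -53/58) with r² = 48025/1682.
The farthest remaining point (-1, 1) is at distance² 9281/1682 ≤ 48025/1682.
The points at distance exactly r from the centre are (4, 3), (-4, -4), (2, -6) — 3 points.

3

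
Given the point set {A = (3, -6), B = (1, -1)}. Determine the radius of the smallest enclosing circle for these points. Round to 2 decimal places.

2.69

The smallest circle enclosing two points has them as diameter endpoints.
Centre = midpoint = (2, -3.5); r² = |AB|²/4 = 29/4 = 7.25.
r = √(7.25) ≈ 2.69.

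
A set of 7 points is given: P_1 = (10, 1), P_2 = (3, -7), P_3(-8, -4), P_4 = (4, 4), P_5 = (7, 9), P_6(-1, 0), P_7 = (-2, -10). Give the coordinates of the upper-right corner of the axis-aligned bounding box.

x-range [-8, 10], y-range [-10, 9].
The upper-right corner is (10, 9).

(10, 9)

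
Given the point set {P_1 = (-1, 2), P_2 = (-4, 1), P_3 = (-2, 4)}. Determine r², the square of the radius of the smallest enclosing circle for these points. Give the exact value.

325/98

Side lengths²: P_1P_2² = 10, P_1P_3² = 5, P_2P_3² = 13.
Since P_2P_3² = 13 < 10 + 5 = 15, the triangle is acute, so the smallest enclosing circle is the circumcircle.
Circumcentre = (-39/14, 33/14), r² = 325/98.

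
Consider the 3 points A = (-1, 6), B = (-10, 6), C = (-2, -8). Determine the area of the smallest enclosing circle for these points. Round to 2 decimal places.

Side lengths²: AB² = 81, AC² = 197, BC² = 260.
Since BC² = 260 < 197 + 81 = 278, the triangle is acute, so the smallest enclosing circle is the circumcircle.
Circumcentre = (-5.5, -5/7), r² = 12805/196.
Area = π·r² = π·12805/196 ≈ 205.25.

205.25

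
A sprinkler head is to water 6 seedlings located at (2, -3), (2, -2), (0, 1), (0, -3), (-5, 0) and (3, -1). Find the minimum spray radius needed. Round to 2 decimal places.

The farthest pair is (-5, 0)–(3, -1) with squared distance 65. The circle on this segment as diameter has centre (-1, -0.5) and r² = 65/4 = 16.25.
Check (2, -3): distance² to centre = 15.25 ≤ 16.25, so it lies inside.
All remaining points lie in this disk, and no smaller disk contains both endpoints, so this is the minimum enclosing circle.
r = √(16.25) ≈ 4.03.

4.03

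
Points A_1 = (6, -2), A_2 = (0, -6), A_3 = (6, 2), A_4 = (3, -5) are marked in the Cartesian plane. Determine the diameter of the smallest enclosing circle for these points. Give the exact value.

The farthest pair is A_2–A_3 with squared distance 100. The circle on this segment as diameter has centre (3, -2) and r² = 100/4 = 25.
Check A_1: distance² to centre = 9 ≤ 25, so it lies inside.
All remaining points lie in this disk, and no smaller disk contains both endpoints, so this is the minimum enclosing circle.
Diameter = 2r = 2√25 = 10.

10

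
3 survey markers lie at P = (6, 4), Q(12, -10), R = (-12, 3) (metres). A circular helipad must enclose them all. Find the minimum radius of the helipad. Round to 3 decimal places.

13.647

Side lengths²: PQ² = 232, PR² = 325, QR² = 745.
Since QR² = 745 ≥ 325 + 232 = 557, the angle opposite QR is not acute, so the smallest enclosing circle has QR as diameter.
Centre = midpoint of QR = (0, -3.5), r² = 745/4 = 186.25.
r = √(186.25) ≈ 13.647.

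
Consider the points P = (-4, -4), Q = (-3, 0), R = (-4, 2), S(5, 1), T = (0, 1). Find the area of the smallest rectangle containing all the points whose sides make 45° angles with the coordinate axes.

In coordinates u = x + y, v = x − y the rectangle is axis-aligned; the map (x,y)→(u,v) scales areas by 2.
u-values: -8, -3, -2, 6, 1; range = 6 − (-8) = 14.
v-values: 0, -3, -6, 4, -1; range = 4 − (-6) = 10.
Area = (14 × 10) / 2 = 70.

70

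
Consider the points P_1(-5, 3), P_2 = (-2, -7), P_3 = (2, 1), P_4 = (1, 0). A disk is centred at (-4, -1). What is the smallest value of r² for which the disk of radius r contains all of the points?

The required radius is the distance from (-4, -1) to the farthest point.
Squared distances: 17, 40, 40, 26.
Maximum is 40, attained at P_2.

40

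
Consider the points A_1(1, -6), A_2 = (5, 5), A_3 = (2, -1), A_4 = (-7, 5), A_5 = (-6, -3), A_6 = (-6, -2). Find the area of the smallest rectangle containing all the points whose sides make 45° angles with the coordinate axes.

180.5

In coordinates u = x + y, v = x − y the rectangle is axis-aligned; the map (x,y)→(u,v) scales areas by 2.
u-values: -5, 10, 1, -2, -9, -8; range = 10 − (-9) = 19.
v-values: 7, 0, 3, -12, -3, -4; range = 7 − (-12) = 19.
Area = (19 × 19) / 2 = 180.5.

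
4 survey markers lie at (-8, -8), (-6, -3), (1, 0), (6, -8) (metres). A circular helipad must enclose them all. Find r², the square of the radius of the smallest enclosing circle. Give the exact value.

By Welzl's lemma the MEC is supported by two points (diametrically opposite) or three points (on a circumcircle).
The minimum enclosing circle is determined by three boundary points: (-8, -8), (1, 0), (6, -8).
Their circumcentre is (-1, -6.8125) with r² = 50.41015625.
The farthest remaining point (-6, -3) is at distance² 39.53515625 ≤ 50.41015625.

50.41015625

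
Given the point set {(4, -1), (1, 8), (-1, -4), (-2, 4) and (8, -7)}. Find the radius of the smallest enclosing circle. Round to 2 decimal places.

8.28

The farthest pair is (1, 8)–(8, -7) with squared distance 274. The circle on this segment as diameter has centre (4.5, 0.5) and r² = 274/4 = 68.5.
Check (4, -1): distance² to centre = 2.5 ≤ 68.5, so it lies inside.
All remaining points lie in this disk, and no smaller disk contains both endpoints, so this is the minimum enclosing circle.
r = √(68.5) ≈ 8.28.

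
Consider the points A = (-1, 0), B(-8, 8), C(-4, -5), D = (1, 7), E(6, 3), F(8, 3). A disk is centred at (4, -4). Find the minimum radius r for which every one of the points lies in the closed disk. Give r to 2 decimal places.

The required radius is the distance from (4, -4) to the farthest point.
Squared distances: 41, 288, 65, 130, 53, 65.
Maximum is 288, attained at B.
r = √288 ≈ 16.97.

16.97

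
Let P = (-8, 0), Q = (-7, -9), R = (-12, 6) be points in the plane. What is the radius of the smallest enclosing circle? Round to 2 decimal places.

7.91

Side lengths²: PQ² = 82, PR² = 52, QR² = 250.
Since QR² = 250 ≥ 82 + 52 = 134, the angle opposite QR is not acute, so the smallest enclosing circle has QR as diameter.
Centre = midpoint of QR = (-9.5, -1.5), r² = 250/4 = 62.5.
r = √(62.5) ≈ 7.91.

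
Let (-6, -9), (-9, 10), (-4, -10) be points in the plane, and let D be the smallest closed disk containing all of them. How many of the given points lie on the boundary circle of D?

Call the three points A, B, C in the order given.
Side lengths²: AB² = 370, AC² = 5, BC² = 425.
Since BC² = 425 ≥ 370 + 5 = 375, the angle opposite BC is not acute, so the smallest enclosing circle has BC as diameter.
Centre = midpoint of BC = (-6.5, 0), r² = 425/4 = 106.25.
The points at distance exactly r from the centre are (-9, 10), (-4, -10) — 2 points.

2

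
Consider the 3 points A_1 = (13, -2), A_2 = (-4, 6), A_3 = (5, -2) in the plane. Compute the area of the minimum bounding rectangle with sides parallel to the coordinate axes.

136

x ranges over [-4, 13], width 17.
y ranges over [-2, 6], height 8.
Area = 17 × 8 = 136.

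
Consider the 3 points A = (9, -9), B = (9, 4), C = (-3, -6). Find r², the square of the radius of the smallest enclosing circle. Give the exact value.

64.8125

Side lengths²: AB² = 169, AC² = 153, BC² = 244.
Since BC² = 244 < 169 + 153 = 322, the triangle is acute, so the smallest enclosing circle is the circumcircle.
Circumcentre = (4.25, -2.5), r² = 64.8125.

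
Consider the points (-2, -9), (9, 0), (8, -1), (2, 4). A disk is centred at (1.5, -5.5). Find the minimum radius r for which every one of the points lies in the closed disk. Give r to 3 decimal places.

The required radius is the distance from (1.5, -5.5) to the farthest point.
Squared distances: 24.5, 86.5, 62.5, 90.5.
Maximum is 90.5, attained at (2, 4).
r = √(90.5) ≈ 9.513.

9.513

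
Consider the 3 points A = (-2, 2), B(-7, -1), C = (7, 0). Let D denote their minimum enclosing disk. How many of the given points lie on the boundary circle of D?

2

Side lengths²: AB² = 34, AC² = 85, BC² = 197.
Since BC² = 197 ≥ 85 + 34 = 119, the angle opposite BC is not acute, so the smallest enclosing circle has BC as diameter.
Centre = midpoint of BC = (0, -0.5), r² = 197/4 = 49.25.
The points at distance exactly r from the centre are B, C — 2 points.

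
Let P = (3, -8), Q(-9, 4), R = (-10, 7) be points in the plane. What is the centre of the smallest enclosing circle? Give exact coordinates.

(-3.5, -0.5)

Side lengths²: PQ² = 288, PR² = 394, QR² = 10.
Since PR² = 394 ≥ 288 + 10 = 298, the angle opposite PR is not acute, so the smallest enclosing circle has PR as diameter.
Centre = midpoint of PR = (-3.5, -0.5), r² = 394/4 = 98.5.
Centre = (-3.5, -0.5).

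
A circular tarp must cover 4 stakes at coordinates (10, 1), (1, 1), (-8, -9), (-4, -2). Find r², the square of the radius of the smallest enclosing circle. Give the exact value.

A smallest enclosing disk is always determined by at most three of the input points on its boundary.
The farthest pair is (10, 1)–(-8, -9) with squared distance 424. The circle on this segment as diameter has centre (1, -4) and r² = 424/4 = 106.
Check (1, 1): distance² to centre = 25 ≤ 106, so it lies inside.
All remaining points lie in this disk, and no smaller disk contains both endpoints, so this is the minimum enclosing circle.

106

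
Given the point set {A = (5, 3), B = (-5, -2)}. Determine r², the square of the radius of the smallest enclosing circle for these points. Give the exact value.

The smallest circle enclosing two points has them as diameter endpoints.
Centre = midpoint = (0, 0.5); r² = |AB|²/4 = 125/4 = 31.25.

31.25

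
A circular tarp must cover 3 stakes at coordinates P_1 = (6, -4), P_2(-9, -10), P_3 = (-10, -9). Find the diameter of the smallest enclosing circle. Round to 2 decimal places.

16.76

Side lengths²: P_1P_2² = 261, P_1P_3² = 281, P_2P_3² = 2.
Since P_1P_3² = 281 ≥ 261 + 2 = 263, the angle opposite P_1P_3 is not acute, so the smallest enclosing circle has P_1P_3 as diameter.
Centre = midpoint of P_1P_3 = (-2, -6.5), r² = 281/4 = 70.25.
Diameter = 2r = 2√(70.25) ≈ 16.76.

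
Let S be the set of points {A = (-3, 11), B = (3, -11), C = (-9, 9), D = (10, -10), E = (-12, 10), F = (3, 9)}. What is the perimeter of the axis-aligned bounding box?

Width = max x − min x = 10 − (-12) = 22.
Height = max y − min y = 11 − (-11) = 22.
Perimeter = 2(22 + 22) = 88.

88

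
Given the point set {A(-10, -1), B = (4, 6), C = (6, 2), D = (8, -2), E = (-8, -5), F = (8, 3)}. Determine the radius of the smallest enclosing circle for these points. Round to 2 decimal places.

9.23

A smallest enclosing disk is always determined by at most three of the input points on its boundary.
The minimum enclosing circle is determined by three boundary points: A, D, F.
Their circumcentre is (-8/9, 0.5) with r² = 27625/324.
The farthest remaining point E is at distance² 26185/324 ≤ 27625/324.
r = √(27625/324) ≈ 9.23.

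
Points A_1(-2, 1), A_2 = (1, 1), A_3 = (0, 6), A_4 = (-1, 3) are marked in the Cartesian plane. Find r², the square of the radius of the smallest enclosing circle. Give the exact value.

A smallest enclosing disk is always determined by at most three of the input points on its boundary.
The minimum enclosing circle is determined by three boundary points: A_1, A_2, A_3.
Their circumcentre is (-0.5, 3.3) with r² = 7.54.
The farthest remaining point A_4 is at distance² 0.34 ≤ 7.54.

7.54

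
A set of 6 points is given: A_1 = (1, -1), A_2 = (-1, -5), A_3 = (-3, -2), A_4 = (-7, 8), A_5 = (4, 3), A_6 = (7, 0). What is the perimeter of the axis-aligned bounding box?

54

Width = max x − min x = 7 − (-7) = 14.
Height = max y − min y = 8 − (-5) = 13.
Perimeter = 2(14 + 13) = 54.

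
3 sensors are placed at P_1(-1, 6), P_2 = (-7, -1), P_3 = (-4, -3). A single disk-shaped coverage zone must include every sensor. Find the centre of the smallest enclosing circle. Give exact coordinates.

Side lengths²: P_1P_2² = 85, P_1P_3² = 90, P_2P_3² = 13.
Since P_1P_3² = 90 < 85 + 13 = 98, the triangle is acute, so the smallest enclosing circle is the circumcircle.
Circumcentre = (-67/22, 37/22), r² = 5525/242.
Centre = (-67/22, 37/22).

(-67/22, 37/22)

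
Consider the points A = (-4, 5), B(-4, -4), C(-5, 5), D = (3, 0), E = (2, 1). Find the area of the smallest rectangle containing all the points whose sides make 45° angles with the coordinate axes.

In coordinates u = x + y, v = x − y the rectangle is axis-aligned; the map (x,y)→(u,v) scales areas by 2.
u-values: 1, -8, 0, 3, 3; range = 3 − (-8) = 11.
v-values: -9, 0, -10, 3, 1; range = 3 − (-10) = 13.
Area = (11 × 13) / 2 = 71.5.

71.5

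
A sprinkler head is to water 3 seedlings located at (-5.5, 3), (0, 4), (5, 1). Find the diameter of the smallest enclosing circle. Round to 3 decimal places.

10.689

Call the three points A, B, C in the order given.
Side lengths²: AB² = 31.25, AC² = 114.25, BC² = 34.
Since AC² = 114.25 ≥ 34 + 31.25 = 65.25, the angle opposite AC is not acute, so the smallest enclosing circle has AC as diameter.
Centre = midpoint of AC = (-0.25, 2), r² = 114.25/4 = 28.5625.
Diameter = 2r = 2√(28.5625) ≈ 10.689.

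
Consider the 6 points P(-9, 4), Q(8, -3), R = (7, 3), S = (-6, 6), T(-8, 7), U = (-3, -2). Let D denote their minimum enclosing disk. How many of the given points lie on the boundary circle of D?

2

By Welzl's lemma the MEC is supported by two points (diametrically opposite) or three points (on a circumcircle).
The farthest pair is Q–T with squared distance 356. The circle on this segment as diameter has centre (0, 2) and r² = 356/4 = 89.
Check P: distance² to centre = 85 ≤ 89, so it lies inside.
All remaining points lie in this disk, and no smaller disk contains both endpoints, so this is the minimum enclosing circle.
The points at distance exactly r from the centre are Q, T — 2 points.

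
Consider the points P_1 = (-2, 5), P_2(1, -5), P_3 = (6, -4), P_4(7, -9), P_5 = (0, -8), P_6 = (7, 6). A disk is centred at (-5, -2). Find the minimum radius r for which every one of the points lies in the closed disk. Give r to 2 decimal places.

14.42

The required radius is the distance from (-5, -2) to the farthest point.
Squared distances: 58, 45, 125, 193, 61, 208.
Maximum is 208, attained at P_6.
r = √208 ≈ 14.42.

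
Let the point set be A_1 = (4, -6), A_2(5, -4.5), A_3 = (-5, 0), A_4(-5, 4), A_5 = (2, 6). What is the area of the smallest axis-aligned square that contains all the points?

144

The bounding box has width 10 and height 12.
An axis-aligned square enclosing the set must have side ≥ max(width, height).
So the minimum side is max(10, 12) = 12.
Area = 12² = 144.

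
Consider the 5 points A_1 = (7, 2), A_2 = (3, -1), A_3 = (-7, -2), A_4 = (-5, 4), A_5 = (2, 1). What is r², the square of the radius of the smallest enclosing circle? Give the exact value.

The farthest pair is A_1–A_3 with squared distance 212. The circle on this segment as diameter has centre (0, 0) and r² = 212/4 = 53.
Check A_2: distance² to centre = 10 ≤ 53, so it lies inside.
All remaining points lie in this disk, and no smaller disk contains both endpoints, so this is the minimum enclosing circle.

53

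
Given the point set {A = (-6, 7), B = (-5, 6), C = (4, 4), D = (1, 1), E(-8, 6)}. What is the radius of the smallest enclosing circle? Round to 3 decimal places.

A smallest enclosing disk is always determined by at most three of the input points on its boundary.
The farthest pair is C–E with squared distance 148. The circle on this segment as diameter has centre (-2, 5) and r² = 148/4 = 37.
Check A: distance² to centre = 20 ≤ 37, so it lies inside.
All remaining points lie in this disk, and no smaller disk contains both endpoints, so this is the minimum enclosing circle.
r = √37 ≈ 6.083.

6.083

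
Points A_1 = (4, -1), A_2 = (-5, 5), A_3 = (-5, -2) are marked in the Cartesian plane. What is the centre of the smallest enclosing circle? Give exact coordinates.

Side lengths²: A_1A_2² = 117, A_1A_3² = 82, A_2A_3² = 49.
Since A_1A_2² = 117 < 82 + 49 = 131, the triangle is acute, so the smallest enclosing circle is the circumcircle.
Circumcentre = (-5/6, 1.5), r² = 533/18.
Centre = (-5/6, 1.5).

(-5/6, 1.5)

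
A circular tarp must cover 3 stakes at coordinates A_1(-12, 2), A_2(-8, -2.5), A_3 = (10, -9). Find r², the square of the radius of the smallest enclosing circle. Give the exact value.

151.25

Side lengths²: A_1A_2² = 36.25, A_1A_3² = 605, A_2A_3² = 366.25.
Since A_1A_3² = 605 ≥ 366.25 + 36.25 = 402.5, the angle opposite A_1A_3 is not acute, so the smallest enclosing circle has A_1A_3 as diameter.
Centre = midpoint of A_1A_3 = (-1, -3.5), r² = 605/4 = 151.25.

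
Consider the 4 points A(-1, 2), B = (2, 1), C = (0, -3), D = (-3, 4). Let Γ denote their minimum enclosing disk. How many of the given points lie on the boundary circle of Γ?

By Welzl's lemma the MEC is supported by two points (diametrically opposite) or three points (on a circumcircle).
The farthest pair is C–D with squared distance 58. The circle on this segment as diameter has centre (-1.5, 0.5) and r² = 58/4 = 14.5.
Check A: distance² to centre = 2.5 ≤ 14.5, so it lies inside.
All remaining points lie in this disk, and no smaller disk contains both endpoints, so this is the minimum enclosing circle.
The points at distance exactly r from the centre are C, D — 2 points.

2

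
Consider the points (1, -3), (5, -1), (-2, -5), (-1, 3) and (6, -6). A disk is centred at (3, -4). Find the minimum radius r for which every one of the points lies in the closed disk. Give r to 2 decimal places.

8.06

The required radius is the distance from (3, -4) to the farthest point.
Squared distances: 5, 13, 26, 65, 13.
Maximum is 65, attained at (-1, 3).
r = √65 ≈ 8.06.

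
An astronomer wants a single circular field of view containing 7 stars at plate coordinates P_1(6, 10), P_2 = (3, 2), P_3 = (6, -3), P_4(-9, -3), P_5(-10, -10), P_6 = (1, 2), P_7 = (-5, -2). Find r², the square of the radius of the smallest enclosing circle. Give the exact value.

By Welzl's lemma the MEC is supported by two points (diametrically opposite) or three points (on a circumcircle).
The farthest pair is P_1–P_5 with squared distance 656. The circle on this segment as diameter has centre (-2, 0) and r² = 656/4 = 164.
Check P_2: distance² to centre = 29 ≤ 164, so it lies inside.
All remaining points lie in this disk, and no smaller disk contains both endpoints, so this is the minimum enclosing circle.

164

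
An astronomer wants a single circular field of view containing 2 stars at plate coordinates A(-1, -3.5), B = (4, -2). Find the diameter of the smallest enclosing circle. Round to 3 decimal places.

5.220

The smallest circle enclosing two points has them as diameter endpoints.
Centre = midpoint = (1.5, -2.75); r² = |AB|²/4 = 27.25/4 = 6.8125.
Diameter = 2r = 2√(6.8125) ≈ 5.220.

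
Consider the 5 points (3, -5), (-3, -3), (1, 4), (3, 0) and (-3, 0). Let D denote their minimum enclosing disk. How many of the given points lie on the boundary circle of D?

A smallest enclosing disk is always determined by at most three of the input points on its boundary.
The minimum enclosing circle is determined by three boundary points: (3, -5), (-3, -3), (1, 4).
Their circumcentre is (1.1, -0.7) with r² = 22.1.
The farthest remaining point (-3, 0) is at distance² 17.3 ≤ 22.1.
The points at distance exactly r from the centre are (3, -5), (-3, -3), (1, 4) — 3 points.

3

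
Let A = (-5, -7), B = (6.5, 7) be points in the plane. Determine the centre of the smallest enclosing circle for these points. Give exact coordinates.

The smallest circle enclosing two points has them as diameter endpoints.
Centre = midpoint = (0.75, 0); r² = |AB|²/4 = 328.25/4 = 82.0625.
Centre = (0.75, 0).

(0.75, 0)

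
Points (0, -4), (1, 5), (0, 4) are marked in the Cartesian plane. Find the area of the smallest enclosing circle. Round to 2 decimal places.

Call the three points A, B, C in the order given.
Side lengths²: AB² = 82, AC² = 64, BC² = 2.
Since AB² = 82 ≥ 64 + 2 = 66, the angle opposite AB is not acute, so the smallest enclosing circle has AB as diameter.
Centre = midpoint of AB = (0.5, 0.5), r² = 82/4 = 20.5.
Area = π·r² = π·20.5 ≈ 64.40.

64.40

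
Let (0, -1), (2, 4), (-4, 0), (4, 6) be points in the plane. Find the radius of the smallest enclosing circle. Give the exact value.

5

By Welzl's lemma the MEC is supported by two points (diametrically opposite) or three points (on a circumcircle).
The farthest pair is (-4, 0)–(4, 6) with squared distance 100. The circle on this segment as diameter has centre (0, 3) and r² = 100/4 = 25.
Check (0, -1): distance² to centre = 16 ≤ 25, so it lies inside.
All remaining points lie in this disk, and no smaller disk contains both endpoints, so this is the minimum enclosing circle.
r = √25 = 5.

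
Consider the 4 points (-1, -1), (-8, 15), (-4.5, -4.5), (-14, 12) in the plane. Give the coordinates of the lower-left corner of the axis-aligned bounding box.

(-14, -4.5)

x-range [-14, -1], y-range [-4.5, 15].
The lower-left corner is (-14, -4.5).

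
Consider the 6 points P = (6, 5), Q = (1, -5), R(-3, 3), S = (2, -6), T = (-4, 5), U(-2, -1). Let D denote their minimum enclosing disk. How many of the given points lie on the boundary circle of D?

3

The minimum enclosing circle of a finite set is fixed by two of the points (as a diameter) or three (as a circumcircle).
The minimum enclosing circle is determined by three boundary points: P, S, T.
Their circumcentre is (1, 13/22) with r² = 21509/484.
The farthest remaining point Q is at distance² 15129/484 ≤ 21509/484.
The points at distance exactly r from the centre are P, S, T — 3 points.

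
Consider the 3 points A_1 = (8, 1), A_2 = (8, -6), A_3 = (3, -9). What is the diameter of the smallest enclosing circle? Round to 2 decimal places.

Side lengths²: A_1A_2² = 49, A_1A_3² = 125, A_2A_3² = 34.
Since A_1A_3² = 125 ≥ 49 + 34 = 83, the angle opposite A_1A_3 is not acute, so the smallest enclosing circle has A_1A_3 as diameter.
Centre = midpoint of A_1A_3 = (5.5, -4), r² = 125/4 = 31.25.
Diameter = 2r = 2√(31.25) ≈ 11.18.

11.18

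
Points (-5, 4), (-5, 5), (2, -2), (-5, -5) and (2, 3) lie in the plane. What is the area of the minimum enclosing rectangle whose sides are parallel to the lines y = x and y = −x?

105

In coordinates u = x + y, v = x − y the rectangle is axis-aligned; the map (x,y)→(u,v) scales areas by 2.
u-values: -1, 0, 0, -10, 5; range = 5 − (-10) = 15.
v-values: -9, -10, 4, 0, -1; range = 4 − (-10) = 14.
Area = (15 × 14) / 2 = 105.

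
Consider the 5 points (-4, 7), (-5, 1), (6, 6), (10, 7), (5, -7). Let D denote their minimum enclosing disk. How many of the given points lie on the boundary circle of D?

3

The minimum enclosing circle is determined by three boundary points: (-4, 7), (10, 7), (5, -7).
Their circumcentre is (3, 45/28) with r² = 61217/784.
The farthest remaining point (-5, 1) is at distance² 50465/784 ≤ 61217/784.
The points at distance exactly r from the centre are (-4, 7), (10, 7), (5, -7) — 3 points.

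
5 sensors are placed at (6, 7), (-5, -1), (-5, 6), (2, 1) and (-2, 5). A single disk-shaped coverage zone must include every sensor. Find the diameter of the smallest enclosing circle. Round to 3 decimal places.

The minimum enclosing circle of a finite set is fixed by two of the points (as a diameter) or three (as a circumcircle).
The farthest pair is (6, 7)–(-5, -1) with squared distance 185. The circle on this segment as diameter has centre (0.5, 3) and r² = 185/4 = 46.25.
Check (-5, 6): distance² to centre = 39.25 ≤ 46.25, so it lies inside.
All remaining points lie in this disk, and no smaller disk contains both endpoints, so this is the minimum enclosing circle.
Diameter = 2r = 2√(46.25) ≈ 13.601.

13.601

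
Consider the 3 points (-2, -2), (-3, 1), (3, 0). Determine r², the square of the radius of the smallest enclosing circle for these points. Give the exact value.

5365/578

Call the three points A, B, C in the order given.
Side lengths²: AB² = 10, AC² = 29, BC² = 37.
Since BC² = 37 < 29 + 10 = 39, the triangle is acute, so the smallest enclosing circle is the circumcircle.
Circumcentre = (-1/34, 11/34), r² = 5365/578.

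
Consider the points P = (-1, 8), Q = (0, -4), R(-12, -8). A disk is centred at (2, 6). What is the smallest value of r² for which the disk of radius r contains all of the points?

392

The required radius is the distance from (2, 6) to the farthest point.
Squared distances: 13, 104, 392.
Maximum is 392, attained at R.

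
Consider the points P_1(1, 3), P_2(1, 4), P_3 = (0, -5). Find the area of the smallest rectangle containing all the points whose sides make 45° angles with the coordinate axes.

40

In coordinates u = x + y, v = x − y the rectangle is axis-aligned; the map (x,y)→(u,v) scales areas by 2.
u-values: 4, 5, -5; range = 5 − (-5) = 10.
v-values: -2, -3, 5; range = 5 − (-3) = 8.
Area = (10 × 8) / 2 = 40.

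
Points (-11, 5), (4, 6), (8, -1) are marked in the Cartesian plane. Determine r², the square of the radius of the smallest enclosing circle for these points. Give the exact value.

Call the three points A, B, C in the order given.
Side lengths²: AB² = 226, AC² = 397, BC² = 65.
Since AC² = 397 ≥ 226 + 65 = 291, the angle opposite AC is not acute, so the smallest enclosing circle has AC as diameter.
Centre = midpoint of AC = (-1.5, 2), r² = 397/4 = 99.25.

99.25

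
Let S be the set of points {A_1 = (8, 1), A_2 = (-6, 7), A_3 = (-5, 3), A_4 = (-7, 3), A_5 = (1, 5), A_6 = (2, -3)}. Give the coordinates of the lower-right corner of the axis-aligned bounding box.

x-range [-7, 8], y-range [-3, 7].
The lower-right corner is (8, -3).

(8, -3)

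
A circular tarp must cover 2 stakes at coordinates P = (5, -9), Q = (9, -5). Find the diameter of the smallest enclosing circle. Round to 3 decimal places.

5.657

The smallest circle enclosing two points has them as diameter endpoints.
Centre = midpoint = (7, -7); r² = |PQ|²/4 = 32/4 = 8.
Diameter = 2r = 2√8 ≈ 5.657.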